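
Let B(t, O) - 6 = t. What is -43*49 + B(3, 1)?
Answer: -2098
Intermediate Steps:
B(t, O) = 6 + t
-43*49 + B(3, 1) = -43*49 + (6 + 3) = -2107 + 9 = -2098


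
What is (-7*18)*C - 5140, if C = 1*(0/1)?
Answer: -5140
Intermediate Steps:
C = 0 (C = 1*(0*1) = 1*0 = 0)
(-7*18)*C - 5140 = -7*18*0 - 5140 = -126*0 - 5140 = 0 - 5140 = -5140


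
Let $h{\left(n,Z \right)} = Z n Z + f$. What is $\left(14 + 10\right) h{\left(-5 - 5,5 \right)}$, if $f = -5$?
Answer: $-6120$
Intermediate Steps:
$h{\left(n,Z \right)} = -5 + n Z^{2}$ ($h{\left(n,Z \right)} = Z n Z - 5 = n Z^{2} - 5 = -5 + n Z^{2}$)
$\left(14 + 10\right) h{\left(-5 - 5,5 \right)} = \left(14 + 10\right) \left(-5 + \left(-5 - 5\right) 5^{2}\right) = 24 \left(-5 - 250\right) = 24 \left(-255\right) = -6120$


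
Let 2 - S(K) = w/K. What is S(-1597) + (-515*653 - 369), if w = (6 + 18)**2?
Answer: -537648638/1597 ≈ -3.3666e+5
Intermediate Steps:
w = 576 (w = 24**2 = 576)
S(K) = 2 - 576/K
S(-1597) + (-515*653 - 369) = (2 - 576/(-1597)) + (-515*653 - 369) = (2 - 576*(-1/1597)) + (-336295 - 369) = (2 + 576/1597) - 336664 = 3770/1597 - 336664 = -537648638/1597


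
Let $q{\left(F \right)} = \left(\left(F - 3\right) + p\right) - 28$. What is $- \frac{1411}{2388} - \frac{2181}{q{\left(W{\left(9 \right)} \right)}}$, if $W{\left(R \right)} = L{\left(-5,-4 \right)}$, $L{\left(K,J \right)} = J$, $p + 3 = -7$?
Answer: $\frac{571637}{11940} \approx 47.876$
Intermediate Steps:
$p = -10$ ($p = -3 - 7 = -10$)
$W{\left(R \right)} = -4$
$q{\left(F \right)} = -41 + F$ ($q{\left(F \right)} = \left(\left(F - 3\right) - 10\right) - 28 = \left(\left(-3 + F\right) - 10\right) - 28 = \left(-13 + F\right) - 28 = -41 + F$)
$- \frac{1411}{2388} - \frac{2181}{q{\left(W{\left(9 \right)} \right)}} = - \frac{1411}{2388} - \frac{2181}{-41 - 4} = \left(-1411\right) \frac{1}{2388} - \frac{2181}{-45} = - \frac{1411}{2388} - - \frac{727}{15} = - \frac{1411}{2388} + \frac{727}{15} = \frac{571637}{11940}$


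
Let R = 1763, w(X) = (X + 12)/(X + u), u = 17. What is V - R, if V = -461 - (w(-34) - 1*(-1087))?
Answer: -56309/17 ≈ -3312.3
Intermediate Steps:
w(X) = (12 + X)/(17 + X) (w(X) = (X + 12)/(X + 17) = (12 + X)/(17 + X))
V = -26338/17 (V = -461 - ((12 - 34)/(17 - 34) - 1*(-1087)) = -461 - (-22/(-17) + 1087) = -461 - (-1/17*(-22) + 1087) = -461 - (22/17 + 1087) = -461 - 1*18501/17 = -461 - 18501/17 = -26338/17 ≈ -1549.3)
V - R = -26338/17 - 1*1763 = -26338/17 - 1763 = -56309/17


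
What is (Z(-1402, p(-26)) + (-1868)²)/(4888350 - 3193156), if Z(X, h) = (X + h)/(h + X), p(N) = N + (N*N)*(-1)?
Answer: 3489425/1695194 ≈ 2.0584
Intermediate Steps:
p(N) = N - N² (p(N) = N + N²*(-1) = N - N²)
Z(X, h) = 1 (Z(X, h) = (X + h)/(X + h) = 1)
(Z(-1402, p(-26)) + (-1868)²)/(4888350 - 3193156) = (1 + (-1868)²)/(4888350 - 3193156) = (1 + 3489424)/1695194 = 3489425*(1/1695194) = 3489425/1695194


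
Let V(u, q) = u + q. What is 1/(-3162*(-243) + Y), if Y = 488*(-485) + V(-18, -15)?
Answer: 1/531653 ≈ 1.8809e-6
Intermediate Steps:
V(u, q) = q + u
Y = -236713 (Y = 488*(-485) + (-15 - 18) = -236680 - 33 = -236713)
1/(-3162*(-243) + Y) = 1/(-3162*(-243) - 236713) = 1/(768366 - 236713) = 1/531653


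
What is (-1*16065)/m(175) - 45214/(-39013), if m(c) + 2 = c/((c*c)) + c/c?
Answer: 2812513849/174058 ≈ 16158.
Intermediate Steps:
m(c) = -1 + 1/c (m(c) = -2 + (c/((c*c)) + c/c) = -2 + (c/(c²) + 1) = -2 + (c/c² + 1) = -2 + (1/c + 1) = -2 + (1 + 1/c) = -1 + 1/c)
(-1*16065)/m(175) - 45214/(-39013) = (-1*16065)/(((1 - 1*175)/175)) - 45214/(-39013) = -16065*175/(1 - 175) - 45214*(-1/39013) = -16065/((1/175)*(-174)) + 3478/3001 = -16065/(-174/175) + 3478/3001 = -16065*(-175/174) + 3478/3001 = 937125/58 + 3478/3001 = 2812513849/174058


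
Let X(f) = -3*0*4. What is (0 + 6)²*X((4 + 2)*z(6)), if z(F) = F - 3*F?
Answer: 0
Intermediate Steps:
z(F) = -2*F
X(f) = 0 (X(f) = 0*4 = 0)
(0 + 6)²*X((4 + 2)*z(6)) = (0 + 6)²*0 = 6²*0 = 36*0 = 0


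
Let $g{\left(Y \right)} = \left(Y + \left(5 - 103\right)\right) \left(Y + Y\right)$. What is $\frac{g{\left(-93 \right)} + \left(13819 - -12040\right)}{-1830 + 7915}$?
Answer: $\frac{12277}{1217} \approx 10.088$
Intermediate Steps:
$g{\left(Y \right)} = 2 Y \left(-98 + Y\right)$ ($g{\left(Y \right)} = \left(Y - 98\right) 2 Y = \left(-98 + Y\right) 2 Y = 2 Y \left(-98 + Y\right)$)
$\frac{g{\left(-93 \right)} + \left(13819 - -12040\right)}{-1830 + 7915} = \frac{2 \left(-93\right) \left(-98 - 93\right) + \left(13819 - -12040\right)}{-1830 + 7915} = \frac{2 \left(-93\right) \left(-191\right) + \left(13819 + 12040\right)}{6085} = \left(35526 + 25859\right) \frac{1}{6085} = 61385 \cdot \frac{1}{6085} = \frac{12277}{1217}$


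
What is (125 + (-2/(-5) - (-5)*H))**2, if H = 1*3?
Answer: 492804/25 ≈ 19712.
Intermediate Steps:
H = 3
(125 + (-2/(-5) - (-5)*H))**2 = (125 + (-2/(-5) - (-5)*3))**2 = (125 + (-2*(-1/5) - 5*(-3)))**2 = (125 + (2/5 + 15))**2 = (125 + 77/5)**2 = (702/5)**2 = 492804/25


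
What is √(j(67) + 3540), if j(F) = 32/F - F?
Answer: √15592441/67 ≈ 58.936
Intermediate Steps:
j(F) = -F + 32/F
√(j(67) + 3540) = √((-1*67 + 32/67) + 3540) = √((-67 + 32*(1/67)) + 3540) = √((-67 + 32/67) + 3540) = √(-4457/67 + 3540) = √(232723/67) = √15592441/67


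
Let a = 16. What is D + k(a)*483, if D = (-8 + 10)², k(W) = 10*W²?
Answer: 1236484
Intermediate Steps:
D = 4 (D = 2² = 4)
D + k(a)*483 = 4 + (10*16²)*483 = 4 + (10*256)*483 = 4 + 2560*483 = 4 + 1236480 = 1236484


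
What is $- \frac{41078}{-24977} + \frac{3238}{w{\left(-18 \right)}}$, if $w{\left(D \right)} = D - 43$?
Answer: $- \frac{78369768}{1523597} \approx -51.437$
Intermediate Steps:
$w{\left(D \right)} = -43 + D$
$- \frac{41078}{-24977} + \frac{3238}{w{\left(-18 \right)}} = - \frac{41078}{-24977} + \frac{3238}{-43 - 18} = \left(-41078\right) \left(- \frac{1}{24977}\right) + \frac{3238}{-61} = \frac{41078}{24977} + 3238 \left(- \frac{1}{61}\right) = \frac{41078}{24977} - \frac{3238}{61} = - \frac{78369768}{1523597}$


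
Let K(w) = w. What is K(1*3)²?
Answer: 9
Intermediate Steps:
K(1*3)² = (1*3)² = 3² = 9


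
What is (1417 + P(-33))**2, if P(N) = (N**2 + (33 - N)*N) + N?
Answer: 87025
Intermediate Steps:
P(N) = N + N**2 + N*(33 - N) (P(N) = (N**2 + N*(33 - N)) + N = N + N**2 + N*(33 - N))
(1417 + P(-33))**2 = (1417 + 34*(-33))**2 = (1417 - 1122)**2 = 295**2 = 87025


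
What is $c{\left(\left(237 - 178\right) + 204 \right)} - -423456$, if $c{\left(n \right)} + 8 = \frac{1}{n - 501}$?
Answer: $\frac{100780623}{238} \approx 4.2345 \cdot 10^{5}$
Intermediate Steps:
$c{\left(n \right)} = -8 + \frac{1}{-501 + n}$ ($c{\left(n \right)} = -8 + \frac{1}{n - 501} = -8 + \frac{1}{-501 + n}$)
$c{\left(\left(237 - 178\right) + 204 \right)} - -423456 = \frac{4009 - 8 \left(\left(237 - 178\right) + 204\right)}{-501 + \left(\left(237 - 178\right) + 204\right)} - -423456 = \frac{4009 - 8 \left(59 + 204\right)}{-501 + \left(59 + 204\right)} + 423456 = \frac{4009 - 2104}{-501 + 263} + 423456 = \frac{4009 - 2104}{-238} + 423456 = \left(- \frac{1}{238}\right) 1905 + 423456 = - \frac{1905}{238} + 423456 = \frac{100780623}{238}$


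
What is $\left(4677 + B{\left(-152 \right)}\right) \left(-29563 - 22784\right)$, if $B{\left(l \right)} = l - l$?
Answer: $-244826919$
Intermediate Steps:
$B{\left(l \right)} = 0$
$\left(4677 + B{\left(-152 \right)}\right) \left(-29563 - 22784\right) = \left(4677 + 0\right) \left(-29563 - 22784\right) = 4677 \left(-52347\right) = -244826919$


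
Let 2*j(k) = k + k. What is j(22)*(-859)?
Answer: -18898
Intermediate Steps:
j(k) = k (j(k) = (k + k)/2 = (2*k)/2 = k)
j(22)*(-859) = 22*(-859) = -18898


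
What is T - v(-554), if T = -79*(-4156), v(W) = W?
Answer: 328878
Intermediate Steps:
T = 328324
T - v(-554) = 328324 - 1*(-554) = 328324 + 554 = 328878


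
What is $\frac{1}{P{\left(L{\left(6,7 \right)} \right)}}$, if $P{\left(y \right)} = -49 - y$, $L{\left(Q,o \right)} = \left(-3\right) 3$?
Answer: $- \frac{1}{40} \approx -0.025$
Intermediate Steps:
$L{\left(Q,o \right)} = -9$
$\frac{1}{P{\left(L{\left(6,7 \right)} \right)}} = \frac{1}{-49 - -9} = \frac{1}{-49 + 9} = \frac{1}{-40} = - \frac{1}{40}$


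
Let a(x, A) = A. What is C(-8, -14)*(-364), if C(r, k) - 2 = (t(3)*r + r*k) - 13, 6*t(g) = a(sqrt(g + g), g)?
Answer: -35308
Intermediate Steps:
t(g) = g/6
C(r, k) = -11 + r/2 + k*r (C(r, k) = 2 + ((((1/6)*3)*r + r*k) - 13) = 2 + ((r/2 + k*r) - 13) = 2 + (-13 + r/2 + k*r) = -11 + r/2 + k*r)
C(-8, -14)*(-364) = (-11 + (1/2)*(-8) - 14*(-8))*(-364) = (-11 - 4 + 112)*(-364) = 97*(-364) = -35308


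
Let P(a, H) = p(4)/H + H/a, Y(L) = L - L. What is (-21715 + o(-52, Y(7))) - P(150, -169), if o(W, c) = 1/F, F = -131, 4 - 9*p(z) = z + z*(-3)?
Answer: -24036171803/1106950 ≈ -21714.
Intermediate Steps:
p(z) = 4/9 + 2*z/9 (p(z) = 4/9 - (z + z*(-3))/9 = 4/9 - (z - 3*z)/9 = 4/9 - (-2)*z/9 = 4/9 + 2*z/9)
Y(L) = 0
o(W, c) = -1/131 (o(W, c) = 1/(-131) = -1/131)
P(a, H) = 4/(3*H) + H/a (P(a, H) = (4/9 + (2/9)*4)/H + H/a = (4/9 + 8/9)/H + H/a = 4/(3*H) + H/a)
(-21715 + o(-52, Y(7))) - P(150, -169) = (-21715 - 1/131) - ((4/3)/(-169) - 169/150) = -2844666/131 - ((4/3)*(-1/169) - 169*1/150) = -2844666/131 - (-4/507 - 169/150) = -2844666/131 - 1*(-9587/8450) = -2844666/131 + 9587/8450 = -24036171803/1106950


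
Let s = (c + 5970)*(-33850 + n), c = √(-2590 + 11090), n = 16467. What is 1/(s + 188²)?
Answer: -51870583/5379830544591528 + 86915*√85/5379830544591528 ≈ -9.4927e-9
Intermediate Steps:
c = 10*√85 (c = √8500 = 10*√85 ≈ 92.195)
s = -103776510 - 173830*√85 (s = (10*√85 + 5970)*(-33850 + 16467) = (5970 + 10*√85)*(-17383) = -103776510 - 173830*√85 ≈ -1.0538e+8)
1/(s + 188²) = 1/((-103776510 - 173830*√85) + 188²) = 1/((-103776510 - 173830*√85) + 35344) = 1/(-103741166 - 173830*√85)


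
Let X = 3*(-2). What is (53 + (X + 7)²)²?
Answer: 2916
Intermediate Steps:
X = -6
(53 + (X + 7)²)² = (53 + (-6 + 7)²)² = (53 + 1²)² = (53 + 1)² = 54² = 2916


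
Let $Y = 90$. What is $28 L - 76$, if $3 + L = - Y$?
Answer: $-2680$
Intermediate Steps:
$L = -93$ ($L = -3 - 90 = -93$)
$28 L - 76 = 28 \left(-93\right) - 76 = -2604 - 76 = -2680$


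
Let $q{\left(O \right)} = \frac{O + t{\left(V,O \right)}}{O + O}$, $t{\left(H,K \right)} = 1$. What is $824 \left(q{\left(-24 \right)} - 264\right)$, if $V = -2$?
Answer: $- \frac{1302847}{6} \approx -2.1714 \cdot 10^{5}$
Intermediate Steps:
$q{\left(O \right)} = \frac{1 + O}{2 O}$ ($q{\left(O \right)} = \frac{O + 1}{O + O} = \frac{1 + O}{2 O}$)
$824 \left(q{\left(-24 \right)} - 264\right) = 824 \left(\frac{1 - 24}{2 \left(-24\right)} - 264\right) = 824 \left(\frac{1}{2} \left(- \frac{1}{24}\right) \left(-23\right) - 264\right) = 824 \left(\frac{23}{48} - 264\right) = 824 \left(- \frac{12649}{48}\right) = - \frac{1302847}{6}$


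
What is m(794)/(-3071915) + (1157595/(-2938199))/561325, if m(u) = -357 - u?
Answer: 1378014900244/3684699607056391 ≈ 0.00037398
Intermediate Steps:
m(794)/(-3071915) + (1157595/(-2938199))/561325 = (-357 - 1*794)/(-3071915) + (1157595/(-2938199))/561325 = (-357 - 794)*(-1/3071915) + (1157595*(-1/2938199))*(1/561325) = -1151*(-1/3071915) - 1157595/2938199*1/561325 = 1151/3071915 - 231519/329856910735 = 1378014900244/3684699607056391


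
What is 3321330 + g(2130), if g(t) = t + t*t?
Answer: 7860360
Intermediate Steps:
g(t) = t + t²
3321330 + g(2130) = 3321330 + 2130*(1 + 2130) = 3321330 + 2130*2131 = 3321330 + 4539030 = 7860360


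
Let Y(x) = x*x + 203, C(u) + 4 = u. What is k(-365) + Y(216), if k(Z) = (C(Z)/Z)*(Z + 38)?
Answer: 16982872/365 ≈ 46528.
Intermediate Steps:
C(u) = -4 + u
Y(x) = 203 + x² (Y(x) = x² + 203 = 203 + x²)
k(Z) = (-4 + Z)*(38 + Z)/Z (k(Z) = ((-4 + Z)/Z)*(Z + 38) = ((-4 + Z)/Z)*(38 + Z) = (-4 + Z)*(38 + Z)/Z)
k(-365) + Y(216) = (34 - 365 - 152/(-365)) + (203 + 216²) = (34 - 365 - 152*(-1/365)) + (203 + 46656) = (34 - 365 + 152/365) + 46859 = -120663/365 + 46859 = 16982872/365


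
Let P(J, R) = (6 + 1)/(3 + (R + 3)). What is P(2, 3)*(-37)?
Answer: -259/9 ≈ -28.778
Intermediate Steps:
P(J, R) = 7/(6 + R) (P(J, R) = 7/(3 + (3 + R)) = 7/(6 + R))
P(2, 3)*(-37) = (7/(6 + 3))*(-37) = (7/9)*(-37) = -259/9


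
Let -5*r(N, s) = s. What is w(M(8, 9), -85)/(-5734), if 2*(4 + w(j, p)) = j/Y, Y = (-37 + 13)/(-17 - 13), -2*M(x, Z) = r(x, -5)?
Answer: 69/91744 ≈ 0.00075209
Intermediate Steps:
r(N, s) = -s/5
M(x, Z) = -1/2 (M(x, Z) = -(-1)*(-5)/10 = -1/2*1 = -1/2)
Y = 4/5 (Y = -24/(-30) = -24*(-1/30) = 4/5 ≈ 0.80000)
w(j, p) = -4 + 5*j/8 (w(j, p) = -4 + (j/(4/5))/2 = -4 + (j*(5/4))/2 = -4 + (5*j/4)/2 = -4 + 5*j/8)
w(M(8, 9), -85)/(-5734) = (-4 + (5/8)*(-1/2))/(-5734) = (-4 - 5/16)*(-1/5734) = -69/16*(-1/5734) = 69/91744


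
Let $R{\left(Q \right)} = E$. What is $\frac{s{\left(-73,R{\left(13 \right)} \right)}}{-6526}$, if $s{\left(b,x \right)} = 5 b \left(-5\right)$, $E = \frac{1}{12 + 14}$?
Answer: $- \frac{1825}{6526} \approx -0.27965$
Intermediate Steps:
$E = \frac{1}{26} \approx 0.038462$
$R{\left(Q \right)} = \frac{1}{26}$
$s{\left(b,x \right)} = - 25 b$
$\frac{s{\left(-73,R{\left(13 \right)} \right)}}{-6526} = \frac{\left(-25\right) \left(-73\right)}{-6526} = 1825 \left(- \frac{1}{6526}\right) = - \frac{1825}{6526}$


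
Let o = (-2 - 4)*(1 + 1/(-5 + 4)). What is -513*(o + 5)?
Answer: -2565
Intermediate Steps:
o = 0 (o = -6*(1 + 1/(-1)) = -6*(1 - 1) = -6*0 = 0)
-513*(o + 5) = -513*(0 + 5) = -513*5 = -2565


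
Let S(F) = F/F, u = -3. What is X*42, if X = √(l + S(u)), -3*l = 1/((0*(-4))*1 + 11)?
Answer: 56*√66/11 ≈ 41.359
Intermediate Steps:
S(F) = 1
l = -1/33 (l = -1/(3*((0*(-4))*1 + 11)) = -1/(3*(0*1 + 11)) = -1/(3*(0 + 11)) = -⅓/11 = -⅓*1/11 = -1/33 ≈ -0.030303)
X = 4*√66/33 (X = √(-1/33 + 1) = √(32/33) = 4*√66/33 ≈ 0.98473)
X*42 = (4*√66/33)*42 = 56*√66/11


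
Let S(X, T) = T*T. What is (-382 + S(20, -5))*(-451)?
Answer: 161007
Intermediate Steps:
S(X, T) = T**2
(-382 + S(20, -5))*(-451) = (-382 + (-5)**2)*(-451) = (-382 + 25)*(-451) = -357*(-451) = 161007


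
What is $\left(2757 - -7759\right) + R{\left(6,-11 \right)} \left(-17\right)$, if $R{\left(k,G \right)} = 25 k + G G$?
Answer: $5909$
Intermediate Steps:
$R{\left(k,G \right)} = G^{2} + 25 k$ ($R{\left(k,G \right)} = 25 k + G^{2} = G^{2} + 25 k$)
$\left(2757 - -7759\right) + R{\left(6,-11 \right)} \left(-17\right) = \left(2757 - -7759\right) + \left(\left(-11\right)^{2} + 25 \cdot 6\right) \left(-17\right) = \left(2757 + 7759\right) + \left(121 + 150\right) \left(-17\right) = 10516 + 271 \left(-17\right) = 10516 - 4607 = 5909$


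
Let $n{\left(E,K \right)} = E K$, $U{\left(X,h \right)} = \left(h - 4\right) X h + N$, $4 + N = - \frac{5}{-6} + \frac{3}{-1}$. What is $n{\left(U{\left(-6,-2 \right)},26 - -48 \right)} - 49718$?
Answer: $- \frac{166507}{3} \approx -55502.0$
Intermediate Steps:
$N = - \frac{37}{6}$ ($N = -4 + \left(- \frac{5}{-6} + \frac{3}{-1}\right) = -4 + \left(\left(-5\right) \left(- \frac{1}{6}\right) + 3 \left(-1\right)\right) = -4 + \left(\frac{5}{6} - 3\right) = -4 - \frac{13}{6} = - \frac{37}{6} \approx -6.1667$)
$U{\left(X,h \right)} = - \frac{37}{6} + X h \left(-4 + h\right)$ ($U{\left(X,h \right)} = \left(h - 4\right) X h - \frac{37}{6} = \left(-4 + h\right) X h - \frac{37}{6} = X \left(-4 + h\right) h - \frac{37}{6} = X h \left(-4 + h\right) - \frac{37}{6} = - \frac{37}{6} + X h \left(-4 + h\right)$)
$n{\left(U{\left(-6,-2 \right)},26 - -48 \right)} - 49718 = \left(- \frac{37}{6} - 6 \left(-2\right)^{2} - \left(-24\right) \left(-2\right)\right) \left(26 - -48\right) - 49718 = \left(- \frac{37}{6} - 24 - 48\right) \left(26 + 48\right) - 49718 = \left(- \frac{37}{6} - 24 - 48\right) 74 - 49718 = \left(- \frac{469}{6}\right) 74 - 49718 = - \frac{17353}{3} - 49718 = - \frac{166507}{3}$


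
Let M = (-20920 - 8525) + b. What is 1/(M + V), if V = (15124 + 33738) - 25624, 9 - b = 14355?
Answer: -1/20553 ≈ -4.8655e-5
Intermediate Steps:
b = -14346 (b = 9 - 1*14355 = 9 - 14355 = -14346)
M = -43791 (M = (-20920 - 8525) - 14346 = -29445 - 14346 = -43791)
V = 23238 (V = 48862 - 25624 = 23238)
1/(M + V) = 1/(-43791 + 23238) = 1/(-20553) = -1/20553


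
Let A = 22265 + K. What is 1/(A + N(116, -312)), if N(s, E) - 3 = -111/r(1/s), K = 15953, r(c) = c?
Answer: 1/25345 ≈ 3.9456e-5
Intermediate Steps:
A = 38218 (A = 22265 + 15953 = 38218)
N(s, E) = 3 - 111*s
1/(A + N(116, -312)) = 1/(38218 + (3 - 111*116)) = 1/(38218 + (3 - 12876)) = 1/(38218 - 12873) = 1/25345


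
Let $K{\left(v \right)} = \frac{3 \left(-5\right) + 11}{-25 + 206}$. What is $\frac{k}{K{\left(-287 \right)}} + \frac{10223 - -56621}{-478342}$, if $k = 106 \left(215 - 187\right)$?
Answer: $- \frac{32121177064}{239171} \approx -1.343 \cdot 10^{5}$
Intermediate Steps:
$k = 2968$ ($k = 106 \cdot 28 = 2968$)
$K{\left(v \right)} = - \frac{4}{181}$ ($K{\left(v \right)} = \frac{-15 + 11}{181} = \left(-4\right) \frac{1}{181} = - \frac{4}{181}$)
$\frac{k}{K{\left(-287 \right)}} + \frac{10223 - -56621}{-478342} = \frac{2968}{- \frac{4}{181}} + \frac{10223 - -56621}{-478342} = 2968 \left(- \frac{181}{4}\right) + \left(10223 + 56621\right) \left(- \frac{1}{478342}\right) = -134302 + 66844 \left(- \frac{1}{478342}\right) = -134302 - \frac{33422}{239171} = - \frac{32121177064}{239171}$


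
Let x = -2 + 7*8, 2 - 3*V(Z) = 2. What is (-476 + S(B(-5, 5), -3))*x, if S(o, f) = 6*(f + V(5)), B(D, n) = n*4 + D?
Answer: -26676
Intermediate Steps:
B(D, n) = D + 4*n (B(D, n) = 4*n + D = D + 4*n)
V(Z) = 0 (V(Z) = ⅔ - ⅓*2 = ⅔ - ⅔ = 0)
S(o, f) = 6*f (S(o, f) = 6*(f + 0) = 6*f)
x = 54 (x = -2 + 56 = 54)
(-476 + S(B(-5, 5), -3))*x = (-476 + 6*(-3))*54 = (-476 - 18)*54 = -494*54 = -26676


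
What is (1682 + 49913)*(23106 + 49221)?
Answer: 3731711565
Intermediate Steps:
(1682 + 49913)*(23106 + 49221) = 51595*72327 = 3731711565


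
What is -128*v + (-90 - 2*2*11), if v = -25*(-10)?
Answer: -32134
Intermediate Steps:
v = 250
-128*v + (-90 - 2*2*11) = -128*250 + (-90 - 2*2*11) = -32000 + (-90 - 4*11) = -32000 + (-90 - 44) = -32000 - 134 = -32134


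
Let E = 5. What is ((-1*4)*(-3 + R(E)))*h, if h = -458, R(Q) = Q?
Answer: 3664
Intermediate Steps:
((-1*4)*(-3 + R(E)))*h = ((-1*4)*(-3 + 5))*(-458) = -4*2*(-458) = -8*(-458) = 3664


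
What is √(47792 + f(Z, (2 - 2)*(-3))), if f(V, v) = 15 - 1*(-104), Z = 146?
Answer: √47911 ≈ 218.89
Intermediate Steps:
f(V, v) = 119 (f(V, v) = 15 + 104 = 119)
√(47792 + f(Z, (2 - 2)*(-3))) = √(47792 + 119) = √47911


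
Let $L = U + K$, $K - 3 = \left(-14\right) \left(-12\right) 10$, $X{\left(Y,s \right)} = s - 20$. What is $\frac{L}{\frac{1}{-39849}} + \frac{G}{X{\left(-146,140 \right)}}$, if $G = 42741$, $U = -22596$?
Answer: $\frac{33334499727}{40} \approx 8.3336 \cdot 10^{8}$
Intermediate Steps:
$X{\left(Y,s \right)} = -20 + s$ ($X{\left(Y,s \right)} = s - 20 = -20 + s$)
$K = 1683$ ($K = 3 + \left(-14\right) \left(-12\right) 10 = 3 + 168 \cdot 10 = 3 + 1680 = 1683$)
$L = -20913$ ($L = -22596 + 1683 = -20913$)
$\frac{L}{\frac{1}{-39849}} + \frac{G}{X{\left(-146,140 \right)}} = - \frac{20913}{\frac{1}{-39849}} + \frac{42741}{-20 + 140} = - \frac{20913}{- \frac{1}{39849}} + \frac{42741}{120} = \left(-20913\right) \left(-39849\right) + 42741 \cdot \frac{1}{120} = 833362137 + \frac{14247}{40} = \frac{33334499727}{40}$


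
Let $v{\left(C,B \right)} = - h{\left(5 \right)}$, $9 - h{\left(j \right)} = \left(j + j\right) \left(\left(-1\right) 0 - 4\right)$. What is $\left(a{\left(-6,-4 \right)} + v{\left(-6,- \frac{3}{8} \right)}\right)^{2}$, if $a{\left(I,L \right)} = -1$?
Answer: $2500$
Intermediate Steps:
$h{\left(j \right)} = 9 + 8 j$ ($h{\left(j \right)} = 9 - \left(j + j\right) \left(\left(-1\right) 0 - 4\right) = 9 - 2 j \left(0 - 4\right) = 9 - 2 j \left(-4\right) = 9 - - 8 j = 9 + 8 j$)
$v{\left(C,B \right)} = -49$ ($v{\left(C,B \right)} = - (9 + 8 \cdot 5) = - (9 + 40) = \left(-1\right) 49 = -49$)
$\left(a{\left(-6,-4 \right)} + v{\left(-6,- \frac{3}{8} \right)}\right)^{2} = \left(-1 - 49\right)^{2} = \left(-50\right)^{2} = 2500$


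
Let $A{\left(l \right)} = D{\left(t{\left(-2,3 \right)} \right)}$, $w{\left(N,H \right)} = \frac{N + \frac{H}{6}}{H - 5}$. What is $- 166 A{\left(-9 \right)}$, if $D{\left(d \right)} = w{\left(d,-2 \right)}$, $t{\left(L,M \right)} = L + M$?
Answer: $\frac{332}{21} \approx 15.81$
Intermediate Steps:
$w{\left(N,H \right)} = \frac{N + \frac{H}{6}}{-5 + H}$ ($w{\left(N,H \right)} = \frac{N + H \frac{1}{6}}{-5 + H} = \frac{N + \frac{H}{6}}{-5 + H}$)
$D{\left(d \right)} = \frac{1}{21} - \frac{d}{7}$ ($D{\left(d \right)} = \frac{d + \frac{1}{6} \left(-2\right)}{-5 - 2} = \frac{d - \frac{1}{3}}{-7} = - \frac{- \frac{1}{3} + d}{7} = \frac{1}{21} - \frac{d}{7}$)
$A{\left(l \right)} = - \frac{2}{21}$ ($A{\left(l \right)} = \frac{1}{21} - \frac{-2 + 3}{7} = \frac{1}{21} - \frac{1}{7} = - \frac{2}{21}$)
$- 166 A{\left(-9 \right)} = \left(-166\right) \left(- \frac{2}{21}\right) = \frac{332}{21}$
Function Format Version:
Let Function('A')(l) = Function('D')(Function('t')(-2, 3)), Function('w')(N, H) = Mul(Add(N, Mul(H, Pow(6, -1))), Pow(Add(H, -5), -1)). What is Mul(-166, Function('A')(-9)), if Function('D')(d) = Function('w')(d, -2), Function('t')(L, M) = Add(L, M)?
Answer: Rational(332, 21) ≈ 15.810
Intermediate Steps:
Function('w')(N, H) = Mul(Pow(Add(-5, H), -1), Add(N, Mul(Rational(1, 6), H))) (Function('w')(N, H) = Mul(Add(N, Mul(H, Rational(1, 6))), Pow(Add(-5, H), -1)) = Mul(Add(N, Mul(Rational(1, 6), H)), Pow(Add(-5, H), -1)) = Mul(Pow(Add(-5, H), -1), Add(N, Mul(Rational(1, 6), H))))
Function('D')(d) = Add(Rational(1, 21), Mul(Rational(-1, 7), d)) (Function('D')(d) = Mul(Pow(Add(-5, -2), -1), Add(d, Mul(Rational(1, 6), -2))) = Mul(Pow(-7, -1), Add(d, Rational(-1, 3))) = Mul(Rational(-1, 7), Add(Rational(-1, 3), d)) = Add(Rational(1, 21), Mul(Rational(-1, 7), d)))
Function('A')(l) = Rational(-2, 21) (Function('A')(l) = Add(Rational(1, 21), Mul(Rational(-1, 7), Add(-2, 3))) = Add(Rational(1, 21), Mul(Rational(-1, 7), 1)) = Add(Rational(1, 21), Rational(-1, 7)) = Rational(-2, 21))
Mul(-166, Function('A')(-9)) = Mul(-166, Rational(-2, 21)) = Rational(332, 21)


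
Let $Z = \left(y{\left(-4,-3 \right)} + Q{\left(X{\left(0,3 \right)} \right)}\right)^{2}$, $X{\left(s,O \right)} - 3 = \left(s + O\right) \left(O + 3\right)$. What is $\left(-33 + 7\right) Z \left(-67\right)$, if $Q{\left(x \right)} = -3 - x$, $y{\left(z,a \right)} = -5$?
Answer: $1465022$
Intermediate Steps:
$X{\left(s,O \right)} = 3 + \left(3 + O\right) \left(O + s\right)$ ($X{\left(s,O \right)} = 3 + \left(s + O\right) \left(O + 3\right) = 3 + \left(O + s\right) \left(3 + O\right) = 3 + \left(3 + O\right) \left(O + s\right)$)
$Z = 841$ ($Z = \left(-5 - \left(15 + 0 + 9\right)\right)^{2} = \left(-5 - 24\right)^{2} = \left(-29\right)^{2} = 841$)
$\left(-33 + 7\right) Z \left(-67\right) = \left(-33 + 7\right) 841 \left(-67\right) = \left(-26\right) 841 \left(-67\right) = \left(-21866\right) \left(-67\right) = 1465022$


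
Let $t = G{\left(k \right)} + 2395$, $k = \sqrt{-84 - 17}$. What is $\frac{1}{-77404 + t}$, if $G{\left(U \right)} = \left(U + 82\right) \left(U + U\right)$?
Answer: $- \frac{i}{164 \sqrt{101} + 75211 i} \approx -1.329 \cdot 10^{-5} - 2.9123 \cdot 10^{-7} i$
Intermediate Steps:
$k = i \sqrt{101}$ ($k = \sqrt{-101} = i \sqrt{101} \approx 10.05 i$)
$G{\left(U \right)} = 2 U \left(82 + U\right)$ ($G{\left(U \right)} = \left(82 + U\right) 2 U = 2 U \left(82 + U\right)$)
$t = 2395 + 2 i \sqrt{101} \left(82 + i \sqrt{101}\right)$ ($t = 2 i \sqrt{101} \left(82 + i \sqrt{101}\right) + 2395 = 2395 + 2 i \sqrt{101} \left(82 + i \sqrt{101}\right) \approx 2193.0 + 1648.2 i$)
$\frac{1}{-77404 + t} = \frac{1}{-77404 + \left(2193 + 164 i \sqrt{101}\right)} = \frac{1}{-75211 + 164 i \sqrt{101}}$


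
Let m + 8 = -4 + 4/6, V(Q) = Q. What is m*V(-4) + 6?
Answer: 154/3 ≈ 51.333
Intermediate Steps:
m = -34/3 (m = -8 + (-4 + 4/6) = -8 + (-4 + 4*(⅙)) = -8 + (-4 + ⅔) = -8 - 10/3 = -34/3 ≈ -11.333)
m*V(-4) + 6 = -34/3*(-4) + 6 = 136/3 + 6 = 154/3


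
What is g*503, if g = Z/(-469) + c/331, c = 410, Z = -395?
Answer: 162486605/155239 ≈ 1046.7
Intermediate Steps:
g = 323035/155239 (g = -395/(-469) + 410/331 = -395*(-1/469) + 410*(1/331) = 395/469 + 410/331 = 323035/155239 ≈ 2.0809)
g*503 = (323035/155239)*503 = 162486605/155239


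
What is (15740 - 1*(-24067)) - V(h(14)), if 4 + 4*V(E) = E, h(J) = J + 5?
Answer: 159213/4 ≈ 39803.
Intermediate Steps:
h(J) = 5 + J
V(E) = -1 + E/4
(15740 - 1*(-24067)) - V(h(14)) = (15740 - 1*(-24067)) - (-1 + (5 + 14)/4) = (15740 + 24067) - (-1 + (¼)*19) = 39807 - (-1 + 19/4) = 39807 - 1*15/4 = 39807 - 15/4 = 159213/4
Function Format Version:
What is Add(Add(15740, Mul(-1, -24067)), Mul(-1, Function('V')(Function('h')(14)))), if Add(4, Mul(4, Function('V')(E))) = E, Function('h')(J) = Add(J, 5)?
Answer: Rational(159213, 4) ≈ 39803.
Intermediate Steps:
Function('h')(J) = Add(5, J)
Function('V')(E) = Add(-1, Mul(Rational(1, 4), E))
Add(Add(15740, Mul(-1, -24067)), Mul(-1, Function('V')(Function('h')(14)))) = Add(Add(15740, Mul(-1, -24067)), Mul(-1, Add(-1, Mul(Rational(1, 4), Add(5, 14))))) = Add(Add(15740, 24067), Mul(-1, Add(-1, Mul(Rational(1, 4), 19)))) = Add(39807, Mul(-1, Add(-1, Rational(19, 4)))) = Add(39807, Mul(-1, Rational(15, 4))) = Add(39807, Rational(-15, 4)) = Rational(159213, 4)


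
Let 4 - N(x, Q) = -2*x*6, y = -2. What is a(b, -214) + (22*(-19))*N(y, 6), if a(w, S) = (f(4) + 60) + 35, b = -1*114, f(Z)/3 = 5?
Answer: 8470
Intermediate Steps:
f(Z) = 15 (f(Z) = 3*5 = 15)
b = -114
N(x, Q) = 4 + 12*x (N(x, Q) = 4 - (-2*x)*6 = 4 - (-12)*x = 4 + 12*x)
a(w, S) = 110 (a(w, S) = (15 + 60) + 35 = 75 + 35 = 110)
a(b, -214) + (22*(-19))*N(y, 6) = 110 + (22*(-19))*(4 + 12*(-2)) = 110 - 418*(4 - 24) = 110 - 418*(-20) = 110 + 8360 = 8470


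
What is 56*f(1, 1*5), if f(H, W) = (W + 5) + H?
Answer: 616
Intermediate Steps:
f(H, W) = 5 + H + W (f(H, W) = (5 + W) + H = 5 + H + W)
56*f(1, 1*5) = 56*(5 + 1 + 1*5) = 56*(5 + 1 + 5) = 56*11 = 616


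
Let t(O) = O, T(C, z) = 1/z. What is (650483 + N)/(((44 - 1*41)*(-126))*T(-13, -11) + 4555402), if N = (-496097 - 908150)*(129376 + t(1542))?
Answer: -2022246140893/50109800 ≈ -40356.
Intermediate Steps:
N = -183841208746 (N = (-496097 - 908150)*(129376 + 1542) = -1404247*130918 = -183841208746)
(650483 + N)/(((44 - 1*41)*(-126))*T(-13, -11) + 4555402) = (650483 - 183841208746)/(((44 - 1*41)*(-126))/(-11) + 4555402) = -183840558263/(((44 - 41)*(-126))*(-1/11) + 4555402) = -183840558263/((3*(-126))*(-1/11) + 4555402) = -183840558263/(-378*(-1/11) + 4555402) = -183840558263/(378/11 + 4555402) = -183840558263/50109800/11 = -183840558263*11/50109800 = -2022246140893/50109800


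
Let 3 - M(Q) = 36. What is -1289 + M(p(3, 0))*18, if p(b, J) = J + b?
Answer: -1883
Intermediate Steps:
M(Q) = -33 (M(Q) = 3 - 1*36 = 3 - 36 = -33)
-1289 + M(p(3, 0))*18 = -1289 - 33*18 = -1289 - 594 = -1883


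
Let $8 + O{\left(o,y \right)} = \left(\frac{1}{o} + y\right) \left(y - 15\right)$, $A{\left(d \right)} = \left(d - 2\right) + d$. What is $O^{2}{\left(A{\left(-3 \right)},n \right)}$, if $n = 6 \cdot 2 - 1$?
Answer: $\frac{10609}{4} \approx 2652.3$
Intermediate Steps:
$A{\left(d \right)} = -2 + 2 d$ ($A{\left(d \right)} = \left(-2 + d\right) + d = -2 + 2 d$)
$n = 11$ ($n = 12 - 1 = 11$)
$O{\left(o,y \right)} = -8 + \left(-15 + y\right) \left(y + \frac{1}{o}\right)$ ($O{\left(o,y \right)} = -8 + \left(\frac{1}{o} + y\right) \left(y - 15\right) = -8 + \left(y + \frac{1}{o}\right) \left(-15 + y\right) = -8 + \left(-15 + y\right) \left(y + \frac{1}{o}\right)$)
$O^{2}{\left(A{\left(-3 \right)},n \right)} = \left(\frac{-15 + 11 - \left(-2 + 2 \left(-3\right)\right) \left(8 - 11^{2} + 15 \cdot 11\right)}{-2 + 2 \left(-3\right)}\right)^{2} = \left(\frac{-15 + 11 - \left(-2 - 6\right) \left(8 - 121 + 165\right)}{-2 - 6}\right)^{2} = \left(\frac{-15 + 11 - - 8 \left(8 - 121 + 165\right)}{-8}\right)^{2} = \left(- \frac{-15 + 11 - \left(-8\right) 52}{8}\right)^{2} = \left(- \frac{-15 + 11 + 416}{8}\right)^{2} = \left(\left(- \frac{1}{8}\right) 412\right)^{2} = \left(- \frac{103}{2}\right)^{2} = \frac{10609}{4}$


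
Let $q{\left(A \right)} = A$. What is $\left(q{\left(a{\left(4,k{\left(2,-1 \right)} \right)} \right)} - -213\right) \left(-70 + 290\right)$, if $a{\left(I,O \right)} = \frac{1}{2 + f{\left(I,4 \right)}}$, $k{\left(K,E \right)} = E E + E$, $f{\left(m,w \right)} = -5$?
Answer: $\frac{140360}{3} \approx 46787.0$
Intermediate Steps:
$k{\left(K,E \right)} = E + E^{2}$ ($k{\left(K,E \right)} = E^{2} + E = E + E^{2}$)
$a{\left(I,O \right)} = - \frac{1}{3}$ ($a{\left(I,O \right)} = \frac{1}{2 - 5} = \frac{1}{-3} = - \frac{1}{3}$)
$\left(q{\left(a{\left(4,k{\left(2,-1 \right)} \right)} \right)} - -213\right) \left(-70 + 290\right) = \left(- \frac{1}{3} - -213\right) \left(-70 + 290\right) = \left(- \frac{1}{3} + 213\right) 220 = \frac{638}{3} \cdot 220 = \frac{140360}{3}$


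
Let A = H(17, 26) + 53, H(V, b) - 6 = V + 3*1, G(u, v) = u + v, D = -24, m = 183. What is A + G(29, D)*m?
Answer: 994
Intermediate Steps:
H(V, b) = 9 + V (H(V, b) = 6 + (V + 3*1) = 6 + (V + 3) = 6 + (3 + V) = 9 + V)
A = 79 (A = (9 + 17) + 53 = 26 + 53 = 79)
A + G(29, D)*m = 79 + (29 - 24)*183 = 79 + 5*183 = 79 + 915 = 994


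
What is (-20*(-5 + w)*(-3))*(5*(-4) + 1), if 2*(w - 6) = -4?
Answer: 1140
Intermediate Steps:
w = 4 (w = 6 + (½)*(-4) = 6 - 2 = 4)
(-20*(-5 + w)*(-3))*(5*(-4) + 1) = (-20*(-5 + 4)*(-3))*(5*(-4) + 1) = (-(-20)*(-3))*(-20 + 1) = -20*3*(-19) = -60*(-19) = 1140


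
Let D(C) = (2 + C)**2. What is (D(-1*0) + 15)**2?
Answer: 361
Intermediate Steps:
(D(-1*0) + 15)**2 = ((2 - 1*0)**2 + 15)**2 = ((2 + 0)**2 + 15)**2 = (2**2 + 15)**2 = (4 + 15)**2 = 19**2 = 361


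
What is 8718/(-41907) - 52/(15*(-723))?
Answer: -30789182/151493805 ≈ -0.20324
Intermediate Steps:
8718/(-41907) - 52/(15*(-723)) = 8718*(-1/41907) - 52/(-10845) = -2906/13969 - 52*(-1/10845) = -2906/13969 + 52/10845 = -30789182/151493805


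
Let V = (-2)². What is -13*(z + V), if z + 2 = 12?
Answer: -182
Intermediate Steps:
z = 10 (z = -2 + 12 = 10)
V = 4
-13*(z + V) = -13*(10 + 4) = -13*14 = -182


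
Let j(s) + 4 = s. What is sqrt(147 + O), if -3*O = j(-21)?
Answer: sqrt(1398)/3 ≈ 12.463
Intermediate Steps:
j(s) = -4 + s
O = 25/3 (O = -(-4 - 21)/3 = -1/3*(-25) = 25/3 ≈ 8.3333)
sqrt(147 + O) = sqrt(147 + 25/3) = sqrt(466/3) = sqrt(1398)/3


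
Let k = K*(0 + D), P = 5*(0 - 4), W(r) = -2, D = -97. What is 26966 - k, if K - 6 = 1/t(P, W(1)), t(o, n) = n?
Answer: 54999/2 ≈ 27500.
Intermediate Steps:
P = -20 (P = 5*(-4) = -20)
K = 11/2 (K = 6 + 1/(-2) = 6 - ½ = 11/2 ≈ 5.5000)
k = -1067/2 (k = 11*(0 - 97)/2 = (11/2)*(-97) = -1067/2 ≈ -533.50)
26966 - k = 26966 - 1*(-1067/2) = 26966 + 1067/2 = 54999/2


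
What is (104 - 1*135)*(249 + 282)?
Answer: -16461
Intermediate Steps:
(104 - 1*135)*(249 + 282) = (104 - 135)*531 = -31*531 = -16461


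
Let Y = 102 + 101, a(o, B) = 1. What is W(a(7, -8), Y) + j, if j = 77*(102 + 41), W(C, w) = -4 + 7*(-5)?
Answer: 10972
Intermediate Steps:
Y = 203
W(C, w) = -39 (W(C, w) = -4 - 35 = -39)
j = 11011 (j = 77*143 = 11011)
W(a(7, -8), Y) + j = -39 + 11011 = 10972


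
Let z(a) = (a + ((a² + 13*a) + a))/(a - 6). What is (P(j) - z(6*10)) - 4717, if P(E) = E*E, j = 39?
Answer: -9838/3 ≈ -3279.3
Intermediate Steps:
z(a) = (a² + 15*a)/(-6 + a) (z(a) = (a + (a² + 14*a))/(-6 + a) = (a² + 15*a)/(-6 + a))
P(E) = E²
(P(j) - z(6*10)) - 4717 = (39² - 6*10*(15 + 6*10)/(-6 + 6*10)) - 4717 = (1521 - 60*(15 + 60)/(-6 + 60)) - 4717 = (1521 - 60*75/54) - 4717 = (1521 - 1*250/3) - 4717 = (1521 - 250/3) - 4717 = 4313/3 - 4717 = -9838/3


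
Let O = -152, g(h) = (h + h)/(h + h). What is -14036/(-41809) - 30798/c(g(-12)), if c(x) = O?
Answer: 644883527/3177484 ≈ 202.95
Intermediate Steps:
g(h) = 1 (g(h) = (2*h)/((2*h)) = (2*h)*(1/(2*h)) = 1)
c(x) = -152
-14036/(-41809) - 30798/c(g(-12)) = -14036/(-41809) - 30798/(-152) = -14036*(-1/41809) - 30798*(-1/152) = 14036/41809 + 15399/76 = 644883527/3177484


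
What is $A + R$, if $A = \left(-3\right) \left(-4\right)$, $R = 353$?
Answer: $365$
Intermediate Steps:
$A = 12$
$A + R = 12 + 353 = 365$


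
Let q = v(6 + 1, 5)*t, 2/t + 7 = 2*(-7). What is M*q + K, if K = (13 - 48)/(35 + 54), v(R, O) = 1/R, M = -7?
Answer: -557/1869 ≈ -0.29802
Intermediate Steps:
K = -35/89 ≈ -0.39326
t = -2/21 (t = 2/(-7 + 2*(-7)) = 2/(-7 - 14) = 2/(-21) = 2*(-1/21) = -2/21 ≈ -0.095238)
q = -2/147 (q = -2/21/(6 + 1) = -2/21/7 = (1/7)*(-2/21) = -2/147 ≈ -0.013605)
M*q + K = -7*(-2/147) - 35/89 = 2/21 - 35/89 = -557/1869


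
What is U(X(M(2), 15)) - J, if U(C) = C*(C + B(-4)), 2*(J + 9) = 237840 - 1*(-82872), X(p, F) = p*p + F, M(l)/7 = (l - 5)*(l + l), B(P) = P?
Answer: 49810410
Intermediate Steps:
M(l) = 14*l*(-5 + l) (M(l) = 7*((l - 5)*(l + l)) = 7*((-5 + l)*(2*l)) = 7*(2*l*(-5 + l)) = 14*l*(-5 + l))
X(p, F) = F + p² (X(p, F) = p² + F = F + p²)
J = 160347 (J = -9 + (237840 - 1*(-82872))/2 = -9 + (237840 + 82872)/2 = -9 + (½)*320712 = -9 + 160356 = 160347)
U(C) = C*(-4 + C) (U(C) = C*(C - 4) = C*(-4 + C))
U(X(M(2), 15)) - J = (15 + (14*2*(-5 + 2))²)*(-4 + (15 + (14*2*(-5 + 2))²)) - 1*160347 = (15 + (14*2*(-3))²)*(-4 + (15 + (14*2*(-3))²)) - 160347 = (15 + (-84)²)*(-4 + (15 + (-84)²)) - 160347 = (15 + 7056)*(-4 + (15 + 7056)) - 160347 = 7071*(-4 + 7071) - 160347 = 7071*7067 - 160347 = 49970757 - 160347 = 49810410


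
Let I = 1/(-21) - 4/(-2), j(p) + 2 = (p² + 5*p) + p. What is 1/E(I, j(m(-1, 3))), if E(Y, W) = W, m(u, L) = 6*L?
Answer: 1/430 ≈ 0.0023256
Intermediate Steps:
j(p) = -2 + p² + 6*p (j(p) = -2 + ((p² + 5*p) + p) = -2 + (p² + 6*p) = -2 + p² + 6*p)
I = 41/21 (I = 1*(-1/21) - 4*(-½) = -1/21 + 2 = 41/21 ≈ 1.9524)
1/E(I, j(m(-1, 3))) = 1/(-2 + (6*3)² + 6*(6*3)) = 1/(-2 + 18² + 6*18) = 1/(-2 + 324 + 108) = 1/430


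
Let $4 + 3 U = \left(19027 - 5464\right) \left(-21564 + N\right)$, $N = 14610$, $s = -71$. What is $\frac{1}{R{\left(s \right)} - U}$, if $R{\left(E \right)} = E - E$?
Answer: $\frac{3}{94317106} \approx 3.1808 \cdot 10^{-8}$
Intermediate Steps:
$R{\left(E \right)} = 0$
$U = - \frac{94317106}{3}$ ($U = - \frac{4}{3} + \frac{\left(19027 - 5464\right) \left(-21564 + 14610\right)}{3} = - \frac{4}{3} + \frac{13563 \left(-6954\right)}{3} = - \frac{4}{3} + \frac{1}{3} \left(-94317102\right) = - \frac{4}{3} - 31439034 = - \frac{94317106}{3} \approx -3.1439 \cdot 10^{7}$)
$\frac{1}{R{\left(s \right)} - U} = \frac{1}{0 - - \frac{94317106}{3}} = \frac{1}{0 + \frac{94317106}{3}} = \frac{1}{\frac{94317106}{3}} = \frac{3}{94317106}$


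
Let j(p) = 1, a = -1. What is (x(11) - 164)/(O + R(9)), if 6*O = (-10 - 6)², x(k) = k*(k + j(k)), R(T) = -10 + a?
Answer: -96/95 ≈ -1.0105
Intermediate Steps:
R(T) = -11 (R(T) = -10 - 1 = -11)
x(k) = k*(1 + k) (x(k) = k*(k + 1) = k*(1 + k))
O = 128/3 (O = (-10 - 6)²/6 = (⅙)*(-16)² = (⅙)*256 = 128/3 ≈ 42.667)
(x(11) - 164)/(O + R(9)) = (11*(1 + 11) - 164)/(128/3 - 11) = (11*12 - 164)/(95/3) = (132 - 164)*(3/95) = -32*3/95 = -96/95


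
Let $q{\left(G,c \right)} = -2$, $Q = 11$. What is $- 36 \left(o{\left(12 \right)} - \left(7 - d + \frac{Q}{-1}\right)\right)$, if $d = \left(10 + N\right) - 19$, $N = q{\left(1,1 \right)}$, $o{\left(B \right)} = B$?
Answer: $-180$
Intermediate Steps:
$N = -2$
$d = -11$ ($d = \left(10 - 2\right) - 19 = 8 - 19 = -11$)
$- 36 \left(o{\left(12 \right)} - \left(7 - d + \frac{Q}{-1}\right)\right) = - 36 \left(12 - \left(11 - 11 + 7\right)\right) = - 36 \left(12 - 7\right) = \left(-36\right) 5 = -180$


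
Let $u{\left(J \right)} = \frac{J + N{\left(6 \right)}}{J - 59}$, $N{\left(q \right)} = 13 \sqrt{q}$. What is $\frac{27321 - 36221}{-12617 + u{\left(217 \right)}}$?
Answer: $\frac{934311622600}{1324373768449} + \frac{18280600 \sqrt{6}}{3973121305347} \approx 0.70549$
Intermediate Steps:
$u{\left(J \right)} = \frac{J + 13 \sqrt{6}}{-59 + J}$ ($u{\left(J \right)} = \frac{J + 13 \sqrt{6}}{J - 59} = \frac{J + 13 \sqrt{6}}{-59 + J}$)
$\frac{27321 - 36221}{-12617 + u{\left(217 \right)}} = \frac{27321 - 36221}{-12617 + \frac{217 + 13 \sqrt{6}}{-59 + 217}} = - \frac{8900}{-12617 + \frac{217 + 13 \sqrt{6}}{158}} = - \frac{8900}{-12617 + \left(\frac{217}{158} + \frac{13 \sqrt{6}}{158}\right)} = - \frac{8900}{- \frac{1993269}{158} + \frac{13 \sqrt{6}}{158}}$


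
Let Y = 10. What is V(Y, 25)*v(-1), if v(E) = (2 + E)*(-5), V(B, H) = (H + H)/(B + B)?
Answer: -25/2 ≈ -12.500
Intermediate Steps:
V(B, H) = H/B (V(B, H) = (2*H)/((2*B)) = (2*H)*(1/(2*B)) = H/B)
v(E) = -10 - 5*E
V(Y, 25)*v(-1) = (25/10)*(-10 - 5*(-1)) = (25*(⅒))*(-10 + 5) = (5/2)*(-5) = -25/2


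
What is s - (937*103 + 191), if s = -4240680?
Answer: -4337382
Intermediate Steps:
s - (937*103 + 191) = -4240680 - (937*103 + 191) = -4240680 - (96511 + 191) = -4240680 - 1*96702 = -4240680 - 96702 = -4337382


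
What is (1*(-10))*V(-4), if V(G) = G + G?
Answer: 80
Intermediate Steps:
V(G) = 2*G
(1*(-10))*V(-4) = (1*(-10))*(2*(-4)) = -10*(-8) = 80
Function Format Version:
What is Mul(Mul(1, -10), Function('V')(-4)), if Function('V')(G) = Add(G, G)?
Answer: 80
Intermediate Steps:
Function('V')(G) = Mul(2, G)
Mul(Mul(1, -10), Function('V')(-4)) = Mul(Mul(1, -10), Mul(2, -4)) = Mul(-10, -8) = 80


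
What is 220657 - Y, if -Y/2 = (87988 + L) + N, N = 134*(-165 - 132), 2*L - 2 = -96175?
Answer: 220864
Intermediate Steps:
L = -96173/2 (L = 1 + (1/2)*(-96175) = 1 - 96175/2 = -96173/2 ≈ -48087.)
N = -39798 (N = 134*(-297) = -39798)
Y = -207 (Y = -2*((87988 - 96173/2) - 39798) = -2*(79803/2 - 39798) = -2*207/2 = -207)
220657 - Y = 220657 - 1*(-207) = 220657 + 207 = 220864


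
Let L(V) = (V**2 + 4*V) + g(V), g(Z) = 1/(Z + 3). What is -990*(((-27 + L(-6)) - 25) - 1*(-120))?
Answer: -78870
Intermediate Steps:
g(Z) = 1/(3 + Z)
L(V) = V**2 + 1/(3 + V) + 4*V (L(V) = (V**2 + 4*V) + 1/(3 + V) = V**2 + 1/(3 + V) + 4*V)
-990*(((-27 + L(-6)) - 25) - 1*(-120)) = -990*(((-27 + (1 - 6*(3 - 6)*(4 - 6))/(3 - 6)) - 25) - 1*(-120)) = -990*(((-27 + (1 - 6*(-3)*(-2))/(-3)) - 25) + 120) = -990*(((-27 - (1 - 36)/3) - 25) + 120) = -990*(((-27 - 1/3*(-35)) - 25) + 120) = -990*(((-27 + 35/3) - 25) + 120) = -990*((-46/3 - 25) + 120) = -990*(-121/3 + 120) = -990*239/3 = -78870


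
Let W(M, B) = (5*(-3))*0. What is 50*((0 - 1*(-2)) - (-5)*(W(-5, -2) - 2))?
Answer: -400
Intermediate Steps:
W(M, B) = 0 (W(M, B) = -15*0 = 0)
50*((0 - 1*(-2)) - (-5)*(W(-5, -2) - 2)) = 50*((0 - 1*(-2)) - (-5)*(0 - 2)) = 50*((0 + 2) - (-5)*(-2)) = 50*(2 - 1*10) = 50*(2 - 10) = 50*(-8) = -400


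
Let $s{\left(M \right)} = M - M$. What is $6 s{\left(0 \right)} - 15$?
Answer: $-15$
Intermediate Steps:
$s{\left(M \right)} = 0$
$6 s{\left(0 \right)} - 15 = 6 \cdot 0 - 15 = 0 - 15 = -15$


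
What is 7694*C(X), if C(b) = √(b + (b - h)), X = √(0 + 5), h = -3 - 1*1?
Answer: 7694*√(4 + 2*√5) ≈ 22395.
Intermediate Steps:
h = -4 (h = -3 - 1 = -4)
X = √5 ≈ 2.2361
C(b) = √(4 + 2*b) (C(b) = √(b + (b - 1*(-4))) = √(b + (b + 4)) = √(b + (4 + b)) = √(4 + 2*b))
7694*C(X) = 7694*√(4 + 2*√5)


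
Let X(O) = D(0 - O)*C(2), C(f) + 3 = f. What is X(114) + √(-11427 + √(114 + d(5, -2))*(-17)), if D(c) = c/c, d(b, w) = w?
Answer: -1 + I*√(11427 + 68*√7) ≈ -1.0 + 107.74*I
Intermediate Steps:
C(f) = -3 + f
D(c) = 1
X(O) = -1 (X(O) = 1*(-3 + 2) = 1*(-1) = -1)
X(114) + √(-11427 + √(114 + d(5, -2))*(-17)) = -1 + √(-11427 + √(114 - 2)*(-17)) = -1 + √(-11427 + √112*(-17)) = -1 + √(-11427 + (4*√7)*(-17)) = -1 + √(-11427 - 68*√7)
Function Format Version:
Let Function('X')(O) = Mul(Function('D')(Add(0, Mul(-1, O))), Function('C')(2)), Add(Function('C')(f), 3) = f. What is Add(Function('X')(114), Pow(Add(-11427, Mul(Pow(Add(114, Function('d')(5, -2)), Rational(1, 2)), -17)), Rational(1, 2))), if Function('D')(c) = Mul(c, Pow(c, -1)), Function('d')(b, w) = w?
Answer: Add(-1, Mul(I, Pow(Add(11427, Mul(68, Pow(7, Rational(1, 2)))), Rational(1, 2)))) ≈ Add(-1.0000, Mul(107.74, I))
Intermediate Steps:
Function('C')(f) = Add(-3, f)
Function('D')(c) = 1
Function('X')(O) = -1 (Function('X')(O) = Mul(1, Add(-3, 2)) = Mul(1, -1) = -1)
Add(Function('X')(114), Pow(Add(-11427, Mul(Pow(Add(114, Function('d')(5, -2)), Rational(1, 2)), -17)), Rational(1, 2))) = Add(-1, Pow(Add(-11427, Mul(Pow(Add(114, -2), Rational(1, 2)), -17)), Rational(1, 2))) = Add(-1, Pow(Add(-11427, Mul(Pow(112, Rational(1, 2)), -17)), Rational(1, 2))) = Add(-1, Pow(Add(-11427, Mul(Mul(4, Pow(7, Rational(1, 2))), -17)), Rational(1, 2))) = Add(-1, Pow(Add(-11427, Mul(-68, Pow(7, Rational(1, 2)))), Rational(1, 2)))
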